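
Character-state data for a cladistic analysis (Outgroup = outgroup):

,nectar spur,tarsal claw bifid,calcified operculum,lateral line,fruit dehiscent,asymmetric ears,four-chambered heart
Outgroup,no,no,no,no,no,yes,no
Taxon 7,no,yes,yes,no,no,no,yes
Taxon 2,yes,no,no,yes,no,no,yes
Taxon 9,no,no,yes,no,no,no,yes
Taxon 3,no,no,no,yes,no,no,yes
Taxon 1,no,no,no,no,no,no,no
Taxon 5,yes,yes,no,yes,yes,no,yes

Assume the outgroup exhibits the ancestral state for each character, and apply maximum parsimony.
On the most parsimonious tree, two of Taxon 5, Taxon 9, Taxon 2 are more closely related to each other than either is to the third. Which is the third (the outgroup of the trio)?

Character polarity is set by the outgroup: the derived state is whichever differs from the outgroup's state, so for asymmetric ears the derived state is 'no', and for the remaining characters it is 'yes'.
nectar spur: derived state 'yes' in Taxon 2 and Taxon 5 only — synapomorphy for {Taxon 2, Taxon 5}.
tarsal claw bifid (state 'yes') occurs in Taxon 5 and Taxon 7 but conflicts with the nesting implied by the other characters — most parsimoniously interpreted as homoplasy.
Only Taxon 7 and Taxon 9 show the derived state 'yes' for calcified operculum, supporting them as a clade.
lateral line (derived state 'yes') is shared by Taxon 2, Taxon 3, and Taxon 5 — a synapomorphy uniting that clade.
fruit dehiscent (derived state 'yes') is unique to Taxon 5 (autapomorphy; uninformative for grouping).
All ingroup taxa share the derived state 'no' for asymmetric ears; it defines the ingroup but does not resolve relationships within it.
Only Taxon 2, Taxon 3, Taxon 5, Taxon 7, and Taxon 9 show the derived state 'yes' for four-chambered heart, supporting them as a clade.
Most parsimonious ingroup topology: (((Taxon 7,Taxon 9),((Taxon 2,Taxon 5),Taxon 3)),Taxon 1).
Taxon 5 and Taxon 2 share a more recent common ancestor with each other than either does with Taxon 9, so Taxon 9 is the least closely related of the three.

Taxon 9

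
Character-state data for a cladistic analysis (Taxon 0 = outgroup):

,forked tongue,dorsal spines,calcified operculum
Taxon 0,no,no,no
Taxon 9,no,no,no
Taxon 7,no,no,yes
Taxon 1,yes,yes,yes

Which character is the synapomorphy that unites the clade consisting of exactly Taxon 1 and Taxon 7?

calcified operculum

The outgroup has state 'no' for every character, so 'yes' is the derived state throughout.
forked tongue (derived state 'yes') is unique to Taxon 1 (autapomorphy; uninformative for grouping).
dorsal spines (derived state 'yes') is unique to Taxon 1 (autapomorphy; uninformative for grouping).
Only Taxon 1 and Taxon 7 show the derived state 'yes' for calcified operculum, supporting them as a clade.
Most parsimonious ingroup topology: (Taxon 9,(Taxon 7,Taxon 1)).
The clade {Taxon 1, Taxon 7} is supported by calcified operculum: its derived state 'yes' occurs in exactly those taxa and in no other taxon (including the outgroup).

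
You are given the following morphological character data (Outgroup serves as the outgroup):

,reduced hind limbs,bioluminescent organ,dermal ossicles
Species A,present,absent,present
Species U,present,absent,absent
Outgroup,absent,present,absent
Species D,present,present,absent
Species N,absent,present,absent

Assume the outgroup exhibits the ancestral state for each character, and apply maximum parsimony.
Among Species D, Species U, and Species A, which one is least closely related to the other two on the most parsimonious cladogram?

Character polarity is set by the outgroup: the derived state is whichever differs from the outgroup's state, so for bioluminescent organ the derived state is 'absent', and for the remaining characters it is 'present'.
Only Species A, Species D, and Species U show the derived state 'present' for reduced hind limbs, supporting them as a clade.
Only Species A and Species U show the derived state 'absent' for bioluminescent organ, supporting them as a clade.
dermal ossicles: derived state 'present' in Species A only — an autapomorphy, so it tells us nothing about relationships among taxa.
Most parsimonious ingroup topology: (((Species U,Species A),Species D),Species N).
Species U and Species A share a more recent common ancestor with each other than either does with Species D, so Species D is the least closely related of the three.

Species D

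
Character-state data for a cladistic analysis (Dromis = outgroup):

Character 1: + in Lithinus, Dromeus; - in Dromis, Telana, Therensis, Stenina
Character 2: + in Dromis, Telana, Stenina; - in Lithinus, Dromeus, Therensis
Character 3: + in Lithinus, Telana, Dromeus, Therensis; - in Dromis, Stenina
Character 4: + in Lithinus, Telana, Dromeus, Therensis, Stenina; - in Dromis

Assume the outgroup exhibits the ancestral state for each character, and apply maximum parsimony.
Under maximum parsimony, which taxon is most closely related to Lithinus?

Dromeus

Character polarity is set by the outgroup: the derived state is whichever differs from the outgroup's state, so for Character 2 the derived state is '-', and for the remaining characters it is '+'.
Character 1: derived state '+' in Dromeus and Lithinus only — synapomorphy for {Dromeus, Lithinus}.
Character 2: derived state '-' in Dromeus, Lithinus, and Therensis only — synapomorphy for {Dromeus, Lithinus, Therensis}.
Character 3 (derived state '+') is shared by Dromeus, Lithinus, Telana, and Therensis — a synapomorphy uniting that clade.
Character 4 (derived state '+') is shared by all ingroup taxa — unites the whole ingroup.
Most parsimonious ingroup topology: ((((Lithinus,Dromeus),Therensis),Telana),Stenina).
Lithinus and Dromeus form a cherry on this tree, so they are sister taxa.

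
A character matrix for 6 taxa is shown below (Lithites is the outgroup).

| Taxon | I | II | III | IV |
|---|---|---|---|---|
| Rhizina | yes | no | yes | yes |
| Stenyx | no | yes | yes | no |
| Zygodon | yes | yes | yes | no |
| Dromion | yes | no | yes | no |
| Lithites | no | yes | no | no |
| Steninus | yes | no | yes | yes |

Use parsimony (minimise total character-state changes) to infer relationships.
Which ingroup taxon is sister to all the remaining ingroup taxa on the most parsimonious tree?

Character polarity is set by the outgroup: the derived state is whichever differs from the outgroup's state, so for II the derived state is 'no', and for the remaining characters it is 'yes'.
I (derived state 'yes') is shared by Dromion, Rhizina, Steninus, and Zygodon — a synapomorphy uniting that clade.
Only Dromion, Rhizina, and Steninus show the derived state 'no' for II, supporting them as a clade.
All ingroup taxa share the derived state 'yes' for III; it defines the ingroup but does not resolve relationships within it.
IV (derived state 'yes') is shared by Rhizina and Steninus — a synapomorphy uniting that clade.
Most parsimonious ingroup topology: (Stenyx,(((Steninus,Rhizina),Dromion),Zygodon)).
Stenyx is sister to the clade containing all other ingroup taxa, so it is the earliest-diverging (most basal) ingroup lineage.

Stenyx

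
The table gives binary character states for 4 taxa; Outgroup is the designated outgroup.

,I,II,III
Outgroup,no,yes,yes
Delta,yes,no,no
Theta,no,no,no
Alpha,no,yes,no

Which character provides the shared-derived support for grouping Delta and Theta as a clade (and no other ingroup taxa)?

II

Character polarity is set by the outgroup: the derived state is whichever differs from the outgroup's state, so for II, III the derived state is 'no', and for the remaining characters it is 'yes'.
I: derived state 'yes' in Delta only — an autapomorphy, so it tells us nothing about relationships among taxa.
II (derived state 'no') is shared by Delta and Theta — a synapomorphy uniting that clade.
III (derived state 'no') is shared by all ingroup taxa — unites the whole ingroup.
Most parsimonious ingroup topology: ((Delta,Theta),Alpha).
The clade {Delta, Theta} is supported by II: its derived state 'no' occurs in exactly those taxa and in no other taxon (including the outgroup).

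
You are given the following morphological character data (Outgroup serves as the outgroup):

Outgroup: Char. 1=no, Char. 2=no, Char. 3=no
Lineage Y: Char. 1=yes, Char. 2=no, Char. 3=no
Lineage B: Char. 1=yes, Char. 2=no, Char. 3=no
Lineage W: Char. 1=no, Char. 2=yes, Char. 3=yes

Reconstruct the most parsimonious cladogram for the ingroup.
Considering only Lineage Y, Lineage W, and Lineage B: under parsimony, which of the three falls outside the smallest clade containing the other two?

Lineage W

The outgroup has state 'no' for every character, so 'yes' is the derived state throughout.
Char. 1 (derived state 'yes') is shared by Lineage B and Lineage Y — a synapomorphy uniting that clade.
Char. 2 (derived state 'yes') is unique to Lineage W (autapomorphy; uninformative for grouping).
Char. 3 (derived state 'yes') is unique to Lineage W (autapomorphy; uninformative for grouping).
Most parsimonious ingroup topology: ((Lineage Y,Lineage B),Lineage W).
Lineage B and Lineage Y share a more recent common ancestor with each other than either does with Lineage W, so Lineage W is the least closely related of the three.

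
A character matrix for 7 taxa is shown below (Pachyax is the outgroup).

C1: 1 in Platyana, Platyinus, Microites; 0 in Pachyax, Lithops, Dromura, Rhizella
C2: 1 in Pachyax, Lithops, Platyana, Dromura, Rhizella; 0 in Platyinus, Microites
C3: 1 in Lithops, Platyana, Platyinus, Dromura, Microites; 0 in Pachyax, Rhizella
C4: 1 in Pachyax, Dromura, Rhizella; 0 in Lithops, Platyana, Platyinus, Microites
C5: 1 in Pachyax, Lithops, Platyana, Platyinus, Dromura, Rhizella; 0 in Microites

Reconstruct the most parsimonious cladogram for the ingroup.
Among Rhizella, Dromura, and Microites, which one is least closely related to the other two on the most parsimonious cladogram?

Rhizella

Character polarity is set by the outgroup: the derived state is whichever differs from the outgroup's state, so for C2, C4, C5 the derived state is '0', and for the remaining characters it is '1'.
C1: derived state '1' in Microites, Platyana, and Platyinus only — synapomorphy for {Microites, Platyana, Platyinus}.
C2 (derived state '0') is shared by Microites and Platyinus — a synapomorphy uniting that clade.
Only Dromura, Lithops, Microites, Platyana, and Platyinus show the derived state '1' for C3, supporting them as a clade.
Only Lithops, Microites, Platyana, and Platyinus show the derived state '0' for C4, supporting them as a clade.
C5: derived state '0' in Microites only — an autapomorphy, so it tells us nothing about relationships among taxa.
Most parsimonious ingroup topology: (((Lithops,(Platyana,(Platyinus,Microites))),Dromura),Rhizella).
Dromura and Microites share a more recent common ancestor with each other than either does with Rhizella, so Rhizella is the least closely related of the three.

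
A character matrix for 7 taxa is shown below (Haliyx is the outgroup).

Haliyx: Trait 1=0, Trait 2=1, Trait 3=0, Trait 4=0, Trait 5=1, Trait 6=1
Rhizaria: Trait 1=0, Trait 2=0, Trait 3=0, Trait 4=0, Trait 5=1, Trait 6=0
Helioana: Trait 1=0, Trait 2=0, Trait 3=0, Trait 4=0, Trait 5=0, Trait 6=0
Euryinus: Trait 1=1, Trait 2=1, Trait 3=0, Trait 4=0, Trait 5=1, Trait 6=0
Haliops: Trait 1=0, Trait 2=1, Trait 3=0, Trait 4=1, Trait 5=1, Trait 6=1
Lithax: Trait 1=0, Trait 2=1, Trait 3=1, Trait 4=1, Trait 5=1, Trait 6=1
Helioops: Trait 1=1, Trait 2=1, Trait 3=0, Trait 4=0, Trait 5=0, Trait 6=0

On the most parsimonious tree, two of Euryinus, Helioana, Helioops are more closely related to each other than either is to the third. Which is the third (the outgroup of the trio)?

Helioana

Character polarity is set by the outgroup: the derived state is whichever differs from the outgroup's state, so for Trait 2, Trait 5, Trait 6 the derived state is '0', and for the remaining characters it is '1'.
Trait 1 (derived state '1') is shared by Euryinus and Helioops — a synapomorphy uniting that clade.
Only Helioana and Rhizaria show the derived state '0' for Trait 2, supporting them as a clade.
Trait 3: derived state '1' in Lithax only — an autapomorphy, so it tells us nothing about relationships among taxa.
Only Haliops and Lithax show the derived state '1' for Trait 4, supporting them as a clade.
Trait 5 groups Helioana and Helioops, which is incompatible with the clades supported by the remaining characters; treating it as convergent (homoplasy) costs fewer steps than any alternative tree.
Trait 6: derived state '0' in Euryinus, Helioana, Helioops, and Rhizaria only — synapomorphy for {Euryinus, Helioana, Helioops, Rhizaria}.
Most parsimonious ingroup topology: (((Rhizaria,Helioana),(Euryinus,Helioops)),(Haliops,Lithax)).
Helioops and Euryinus share a more recent common ancestor with each other than either does with Helioana, so Helioana is the least closely related of the three.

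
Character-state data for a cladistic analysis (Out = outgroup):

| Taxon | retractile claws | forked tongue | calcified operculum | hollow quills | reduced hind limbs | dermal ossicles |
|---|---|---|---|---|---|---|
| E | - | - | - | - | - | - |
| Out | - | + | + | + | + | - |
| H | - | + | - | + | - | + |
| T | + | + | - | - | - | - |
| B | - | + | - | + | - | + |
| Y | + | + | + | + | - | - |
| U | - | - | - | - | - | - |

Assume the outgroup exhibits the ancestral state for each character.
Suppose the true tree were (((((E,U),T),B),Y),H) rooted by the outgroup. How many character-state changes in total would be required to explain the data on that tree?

9

Map each character onto (((((E,U),T),B),Y),H) (rooted by Out) and count the minimum state changes it requires (Fitch parsimony):
retractile claws: 2; forked tongue: 1; calcified operculum: 2; hollow quills: 1; reduced hind limbs: 1; dermal ossicles: 2.
Total tree length = 9.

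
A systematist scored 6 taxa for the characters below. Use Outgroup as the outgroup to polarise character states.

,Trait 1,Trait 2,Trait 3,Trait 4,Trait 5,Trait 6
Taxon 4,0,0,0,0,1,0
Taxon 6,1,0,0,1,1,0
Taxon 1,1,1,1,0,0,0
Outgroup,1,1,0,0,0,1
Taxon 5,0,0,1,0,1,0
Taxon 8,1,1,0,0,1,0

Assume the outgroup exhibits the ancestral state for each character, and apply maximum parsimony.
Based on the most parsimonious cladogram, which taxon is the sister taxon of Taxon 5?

Taxon 4

Character polarity is set by the outgroup: the derived state is whichever differs from the outgroup's state, so for Trait 1, Trait 2, Trait 6 the derived state is '0', and for the remaining characters it is '1'.
Trait 1: derived state '0' in Taxon 4 and Taxon 5 only — synapomorphy for {Taxon 4, Taxon 5}.
Only Taxon 4, Taxon 5, and Taxon 6 show the derived state '0' for Trait 2, supporting them as a clade.
Trait 3 groups Taxon 1 and Taxon 5, which is incompatible with the clades supported by the remaining characters; treating it as convergent (homoplasy) costs fewer steps than any alternative tree.
Trait 4: derived state '1' in Taxon 6 only — an autapomorphy, so it tells us nothing about relationships among taxa.
Trait 5 (derived state '1') is shared by Taxon 4, Taxon 5, Taxon 6, and Taxon 8 — a synapomorphy uniting that clade.
All ingroup taxa share the derived state '0' for Trait 6; it defines the ingroup but does not resolve relationships within it.
Most parsimonious ingroup topology: ((((Taxon 4,Taxon 5),Taxon 6),Taxon 8),Taxon 1).
Taxon 5 and Taxon 4 form a cherry on this tree, so they are sister taxa.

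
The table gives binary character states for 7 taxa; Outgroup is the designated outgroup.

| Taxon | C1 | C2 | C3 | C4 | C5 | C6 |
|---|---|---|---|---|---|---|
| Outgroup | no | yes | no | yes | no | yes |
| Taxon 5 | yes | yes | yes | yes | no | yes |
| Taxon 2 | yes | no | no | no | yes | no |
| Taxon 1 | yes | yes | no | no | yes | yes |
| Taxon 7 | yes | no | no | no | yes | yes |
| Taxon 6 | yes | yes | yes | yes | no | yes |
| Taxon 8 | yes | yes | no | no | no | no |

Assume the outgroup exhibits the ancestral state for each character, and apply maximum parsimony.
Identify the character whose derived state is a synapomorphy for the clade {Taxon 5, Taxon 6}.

C3

Character polarity is set by the outgroup: the derived state is whichever differs from the outgroup's state, so for C2, C4, C6 the derived state is 'no', and for the remaining characters it is 'yes'.
All ingroup taxa share the derived state 'yes' for C1; it defines the ingroup but does not resolve relationships within it.
C2 (derived state 'no') is shared by Taxon 2 and Taxon 7 — a synapomorphy uniting that clade.
C3 (derived state 'yes') is shared by Taxon 5 and Taxon 6 — a synapomorphy uniting that clade.
Only Taxon 1, Taxon 2, Taxon 7, and Taxon 8 show the derived state 'no' for C4, supporting them as a clade.
C5: derived state 'yes' in Taxon 1, Taxon 2, and Taxon 7 only — synapomorphy for {Taxon 1, Taxon 2, Taxon 7}.
C6 (state 'no') occurs in Taxon 2 and Taxon 8 but conflicts with the nesting implied by the other characters — most parsimoniously interpreted as homoplasy.
Most parsimonious ingroup topology: ((Taxon 6,Taxon 5),(((Taxon 2,Taxon 7),Taxon 1),Taxon 8)).
The clade {Taxon 5, Taxon 6} is supported by C3: its derived state 'yes' occurs in exactly those taxa and in no other taxon (including the outgroup).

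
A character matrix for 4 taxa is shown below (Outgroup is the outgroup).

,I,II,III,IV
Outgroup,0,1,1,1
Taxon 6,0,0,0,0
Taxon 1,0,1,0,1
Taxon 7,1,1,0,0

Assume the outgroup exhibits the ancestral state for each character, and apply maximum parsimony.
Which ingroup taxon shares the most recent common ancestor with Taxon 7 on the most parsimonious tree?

Character polarity is set by the outgroup: the derived state is whichever differs from the outgroup's state, so for II, III, IV the derived state is '0', and for the remaining characters it is '1'.
I (derived state '1') is unique to Taxon 7 (autapomorphy; uninformative for grouping).
II: derived state '0' in Taxon 6 only — an autapomorphy, so it tells us nothing about relationships among taxa.
All ingroup taxa share the derived state '0' for III; it defines the ingroup but does not resolve relationships within it.
IV: derived state '0' in Taxon 6 and Taxon 7 only — synapomorphy for {Taxon 6, Taxon 7}.
Most parsimonious ingroup topology: ((Taxon 6,Taxon 7),Taxon 1).
Taxon 7 and Taxon 6 form a cherry on this tree, so they are sister taxa.

Taxon 6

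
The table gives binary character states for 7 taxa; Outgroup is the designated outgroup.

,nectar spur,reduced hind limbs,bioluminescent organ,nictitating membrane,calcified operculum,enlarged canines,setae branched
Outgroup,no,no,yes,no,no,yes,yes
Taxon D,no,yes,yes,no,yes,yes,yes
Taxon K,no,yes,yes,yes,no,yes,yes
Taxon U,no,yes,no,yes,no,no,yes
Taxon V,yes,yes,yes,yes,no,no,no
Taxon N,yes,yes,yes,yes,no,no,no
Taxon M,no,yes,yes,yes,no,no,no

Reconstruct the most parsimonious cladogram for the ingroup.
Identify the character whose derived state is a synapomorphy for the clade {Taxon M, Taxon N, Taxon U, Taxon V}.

enlarged canines

Character polarity is set by the outgroup: the derived state is whichever differs from the outgroup's state, so for bioluminescent organ, enlarged canines, setae branched the derived state is 'no', and for the remaining characters it is 'yes'.
nectar spur (derived state 'yes') is shared by Taxon N and Taxon V — a synapomorphy uniting that clade.
reduced hind limbs (derived state 'yes') is shared by all ingroup taxa — unites the whole ingroup.
bioluminescent organ: derived state 'no' in Taxon U only — an autapomorphy, so it tells us nothing about relationships among taxa.
nictitating membrane (derived state 'yes') is shared by Taxon K, Taxon M, Taxon N, Taxon U, and Taxon V — a synapomorphy uniting that clade.
calcified operculum (derived state 'yes') is unique to Taxon D (autapomorphy; uninformative for grouping).
enlarged canines (derived state 'no') is shared by Taxon M, Taxon N, Taxon U, and Taxon V — a synapomorphy uniting that clade.
setae branched (derived state 'no') is shared by Taxon M, Taxon N, and Taxon V — a synapomorphy uniting that clade.
Most parsimonious ingroup topology: (Taxon D,(Taxon K,(Taxon U,((Taxon V,Taxon N),Taxon M)))).
The clade {Taxon M, Taxon N, Taxon U, Taxon V} is supported by enlarged canines: its derived state 'no' occurs in exactly those taxa and in no other taxon (including the outgroup).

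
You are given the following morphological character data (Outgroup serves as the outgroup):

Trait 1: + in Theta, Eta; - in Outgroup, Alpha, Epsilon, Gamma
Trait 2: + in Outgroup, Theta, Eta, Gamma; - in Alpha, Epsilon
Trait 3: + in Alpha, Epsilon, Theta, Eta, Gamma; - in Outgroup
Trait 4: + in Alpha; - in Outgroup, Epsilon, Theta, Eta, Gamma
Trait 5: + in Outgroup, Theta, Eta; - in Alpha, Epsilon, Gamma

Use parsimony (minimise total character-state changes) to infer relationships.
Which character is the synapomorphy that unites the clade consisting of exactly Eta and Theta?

Trait 1

Character polarity is set by the outgroup: the derived state is whichever differs from the outgroup's state, so for Trait 2, Trait 5 the derived state is '-', and for the remaining characters it is '+'.
Trait 1: derived state '+' in Eta and Theta only — synapomorphy for {Eta, Theta}.
Trait 2: derived state '-' in Alpha and Epsilon only — synapomorphy for {Alpha, Epsilon}.
All ingroup taxa share the derived state '+' for Trait 3; it defines the ingroup but does not resolve relationships within it.
Trait 4 (derived state '+') is unique to Alpha (autapomorphy; uninformative for grouping).
Trait 5: derived state '-' in Alpha, Epsilon, and Gamma only — synapomorphy for {Alpha, Epsilon, Gamma}.
Most parsimonious ingroup topology: (((Alpha,Epsilon),Gamma),(Theta,Eta)).
The clade {Eta, Theta} is supported by Trait 1: its derived state '+' occurs in exactly those taxa and in no other taxon (including the outgroup).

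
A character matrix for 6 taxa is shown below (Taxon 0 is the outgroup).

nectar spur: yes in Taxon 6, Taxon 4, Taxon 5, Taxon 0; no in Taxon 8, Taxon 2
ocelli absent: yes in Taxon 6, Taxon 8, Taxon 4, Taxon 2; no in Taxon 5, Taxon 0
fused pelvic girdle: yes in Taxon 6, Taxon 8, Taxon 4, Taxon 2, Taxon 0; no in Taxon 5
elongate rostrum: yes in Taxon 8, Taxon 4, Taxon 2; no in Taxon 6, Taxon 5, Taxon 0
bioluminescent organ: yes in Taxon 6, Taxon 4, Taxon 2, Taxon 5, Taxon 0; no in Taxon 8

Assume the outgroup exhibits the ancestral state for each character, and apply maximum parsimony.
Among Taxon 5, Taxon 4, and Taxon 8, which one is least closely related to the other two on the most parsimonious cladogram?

Taxon 5

Character polarity is set by the outgroup: the derived state is whichever differs from the outgroup's state, so for nectar spur, fused pelvic girdle, bioluminescent organ the derived state is 'no', and for the remaining characters it is 'yes'.
nectar spur: derived state 'no' in Taxon 2 and Taxon 8 only — synapomorphy for {Taxon 2, Taxon 8}.
ocelli absent (derived state 'yes') is shared by Taxon 2, Taxon 4, Taxon 6, and Taxon 8 — a synapomorphy uniting that clade.
fused pelvic girdle: derived state 'no' in Taxon 5 only — an autapomorphy, so it tells us nothing about relationships among taxa.
Only Taxon 2, Taxon 4, and Taxon 8 show the derived state 'yes' for elongate rostrum, supporting them as a clade.
bioluminescent organ: derived state 'no' in Taxon 8 only — an autapomorphy, so it tells us nothing about relationships among taxa.
Most parsimonious ingroup topology: ((((Taxon 2,Taxon 8),Taxon 4),Taxon 6),Taxon 5).
Taxon 4 and Taxon 8 share a more recent common ancestor with each other than either does with Taxon 5, so Taxon 5 is the least closely related of the three.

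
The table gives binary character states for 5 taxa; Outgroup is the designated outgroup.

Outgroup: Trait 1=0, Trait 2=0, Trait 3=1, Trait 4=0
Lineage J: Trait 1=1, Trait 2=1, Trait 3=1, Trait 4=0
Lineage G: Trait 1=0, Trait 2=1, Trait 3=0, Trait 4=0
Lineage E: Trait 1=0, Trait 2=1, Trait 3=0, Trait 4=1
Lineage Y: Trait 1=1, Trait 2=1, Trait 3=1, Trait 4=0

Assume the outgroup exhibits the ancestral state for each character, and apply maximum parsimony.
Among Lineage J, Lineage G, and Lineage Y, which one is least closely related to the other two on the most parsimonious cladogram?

Lineage G

Character polarity is set by the outgroup: the derived state is whichever differs from the outgroup's state, so for Trait 3 the derived state is '0', and for the remaining characters it is '1'.
Only Lineage J and Lineage Y show the derived state '1' for Trait 1, supporting them as a clade.
Trait 2 (derived state '1') is shared by all ingroup taxa — unites the whole ingroup.
Only Lineage E and Lineage G show the derived state '0' for Trait 3, supporting them as a clade.
Trait 4: derived state '1' in Lineage E only — an autapomorphy, so it tells us nothing about relationships among taxa.
Most parsimonious ingroup topology: ((Lineage J,Lineage Y),(Lineage G,Lineage E)).
Lineage J and Lineage Y share a more recent common ancestor with each other than either does with Lineage G, so Lineage G is the least closely related of the three.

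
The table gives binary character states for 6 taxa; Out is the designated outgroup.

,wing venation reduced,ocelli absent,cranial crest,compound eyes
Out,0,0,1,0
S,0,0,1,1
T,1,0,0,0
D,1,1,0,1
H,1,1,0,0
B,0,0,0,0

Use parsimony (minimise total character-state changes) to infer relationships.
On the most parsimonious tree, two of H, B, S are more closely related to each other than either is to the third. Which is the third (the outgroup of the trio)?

S

Character polarity is set by the outgroup: the derived state is whichever differs from the outgroup's state, so for cranial crest the derived state is '0', and for the remaining characters it is '1'.
Only D, H, and T show the derived state '1' for wing venation reduced, supporting them as a clade.
Only D and H show the derived state '1' for ocelli absent, supporting them as a clade.
cranial crest: derived state '0' in B, D, H, and T only — synapomorphy for {B, D, H, T}.
compound eyes (state '1') occurs in D and S but conflicts with the nesting implied by the other characters — most parsimoniously interpreted as homoplasy.
Most parsimonious ingroup topology: (S,((T,(D,H)),B)).
H and B share a more recent common ancestor with each other than either does with S, so S is the least closely related of the three.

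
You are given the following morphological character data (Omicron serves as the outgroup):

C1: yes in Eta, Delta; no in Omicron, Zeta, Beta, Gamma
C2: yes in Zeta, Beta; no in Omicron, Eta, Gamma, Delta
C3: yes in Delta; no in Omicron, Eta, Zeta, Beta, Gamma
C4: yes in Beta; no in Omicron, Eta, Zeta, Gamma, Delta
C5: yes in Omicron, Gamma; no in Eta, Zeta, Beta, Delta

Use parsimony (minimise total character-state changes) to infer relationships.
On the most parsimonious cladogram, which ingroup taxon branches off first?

Gamma

Character polarity is set by the outgroup: the derived state is whichever differs from the outgroup's state, so for C5 the derived state is 'no', and for the remaining characters it is 'yes'.
C1: derived state 'yes' in Delta and Eta only — synapomorphy for {Delta, Eta}.
C2: derived state 'yes' in Beta and Zeta only — synapomorphy for {Beta, Zeta}.
C3: derived state 'yes' in Delta only — an autapomorphy, so it tells us nothing about relationships among taxa.
C4: derived state 'yes' in Beta only — an autapomorphy, so it tells us nothing about relationships among taxa.
C5 (derived state 'no') is shared by Beta, Delta, Eta, and Zeta — a synapomorphy uniting that clade.
Most parsimonious ingroup topology: (((Eta,Delta),(Zeta,Beta)),Gamma).
Gamma is sister to the clade containing all other ingroup taxa, so it is the earliest-diverging (most basal) ingroup lineage.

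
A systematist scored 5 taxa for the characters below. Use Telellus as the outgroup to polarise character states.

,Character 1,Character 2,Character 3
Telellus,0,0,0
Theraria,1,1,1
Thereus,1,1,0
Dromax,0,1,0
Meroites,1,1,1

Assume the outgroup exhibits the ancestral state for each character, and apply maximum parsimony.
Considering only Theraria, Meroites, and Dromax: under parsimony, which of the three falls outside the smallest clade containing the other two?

The outgroup has state '0' for every character, so '1' is the derived state throughout.
Character 1: derived state '1' in Meroites, Theraria, and Thereus only — synapomorphy for {Meroites, Theraria, Thereus}.
All ingroup taxa share the derived state '1' for Character 2; it defines the ingroup but does not resolve relationships within it.
Character 3 (derived state '1') is shared by Meroites and Theraria — a synapomorphy uniting that clade.
Most parsimonious ingroup topology: (((Theraria,Meroites),Thereus),Dromax).
Theraria and Meroites share a more recent common ancestor with each other than either does with Dromax, so Dromax is the least closely related of the three.

Dromax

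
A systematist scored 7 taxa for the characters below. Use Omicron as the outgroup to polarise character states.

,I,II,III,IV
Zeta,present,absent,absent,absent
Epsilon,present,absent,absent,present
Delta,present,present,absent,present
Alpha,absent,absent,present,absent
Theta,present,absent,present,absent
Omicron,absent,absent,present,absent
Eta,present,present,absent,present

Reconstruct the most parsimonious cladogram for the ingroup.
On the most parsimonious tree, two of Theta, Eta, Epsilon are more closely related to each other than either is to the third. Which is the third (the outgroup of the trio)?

Theta

Character polarity is set by the outgroup: the derived state is whichever differs from the outgroup's state, so for III the derived state is 'absent', and for the remaining characters it is 'present'.
I (derived state 'present') is shared by Delta, Epsilon, Eta, Theta, and Zeta — a synapomorphy uniting that clade.
II (derived state 'present') is shared by Delta and Eta — a synapomorphy uniting that clade.
III: derived state 'absent' in Delta, Epsilon, Eta, and Zeta only — synapomorphy for {Delta, Epsilon, Eta, Zeta}.
IV: derived state 'present' in Delta, Epsilon, and Eta only — synapomorphy for {Delta, Epsilon, Eta}.
Most parsimonious ingroup topology: ((Theta,(Zeta,(Epsilon,(Eta,Delta)))),Alpha).
Eta and Epsilon share a more recent common ancestor with each other than either does with Theta, so Theta is the least closely related of the three.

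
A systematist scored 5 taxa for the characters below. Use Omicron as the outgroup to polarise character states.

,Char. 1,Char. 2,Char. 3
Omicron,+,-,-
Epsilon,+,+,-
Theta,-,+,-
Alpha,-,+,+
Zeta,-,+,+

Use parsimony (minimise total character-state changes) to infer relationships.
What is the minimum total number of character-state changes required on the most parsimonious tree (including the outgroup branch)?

3

Character polarity is set by the outgroup: the derived state is whichever differs from the outgroup's state, so for Char. 1 the derived state is '-', and for the remaining characters it is '+'.
Only Alpha, Theta, and Zeta show the derived state '-' for Char. 1, supporting them as a clade.
All ingroup taxa share the derived state '+' for Char. 2; it defines the ingroup but does not resolve relationships within it.
Char. 3: derived state '+' in Alpha and Zeta only — synapomorphy for {Alpha, Zeta}.
Most parsimonious ingroup topology: (Epsilon,(Theta,(Alpha,Zeta))).
Changes per character on this tree: Char. 1: 1; Char. 2: 1; Char. 3: 1.
Total = 3.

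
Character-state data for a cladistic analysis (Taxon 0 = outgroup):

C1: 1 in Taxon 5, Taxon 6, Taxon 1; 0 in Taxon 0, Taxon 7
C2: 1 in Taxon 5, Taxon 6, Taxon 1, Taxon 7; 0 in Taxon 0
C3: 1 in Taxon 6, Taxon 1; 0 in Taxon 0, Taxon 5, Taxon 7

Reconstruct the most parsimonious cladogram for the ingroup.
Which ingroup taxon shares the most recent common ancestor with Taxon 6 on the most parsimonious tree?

Taxon 1

The outgroup has state '0' for every character, so '1' is the derived state throughout.
C1 (derived state '1') is shared by Taxon 1, Taxon 5, and Taxon 6 — a synapomorphy uniting that clade.
C2 (derived state '1') is shared by all ingroup taxa — unites the whole ingroup.
Only Taxon 1 and Taxon 6 show the derived state '1' for C3, supporting them as a clade.
Most parsimonious ingroup topology: ((Taxon 5,(Taxon 6,Taxon 1)),Taxon 7).
Taxon 6 and Taxon 1 form a cherry on this tree, so they are sister taxa.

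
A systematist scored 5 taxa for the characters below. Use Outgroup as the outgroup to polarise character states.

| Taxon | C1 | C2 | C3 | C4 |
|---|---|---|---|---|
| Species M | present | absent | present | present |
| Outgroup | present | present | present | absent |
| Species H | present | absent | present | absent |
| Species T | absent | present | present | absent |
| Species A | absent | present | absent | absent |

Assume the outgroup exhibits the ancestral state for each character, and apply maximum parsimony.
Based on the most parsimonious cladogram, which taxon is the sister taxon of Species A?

Species T

Character polarity is set by the outgroup: the derived state is whichever differs from the outgroup's state, so for C1, C2, C3 the derived state is 'absent', and for the remaining characters it is 'present'.
Only Species A and Species T show the derived state 'absent' for C1, supporting them as a clade.
C2: derived state 'absent' in Species H and Species M only — synapomorphy for {Species H, Species M}.
C3: derived state 'absent' in Species A only — an autapomorphy, so it tells us nothing about relationships among taxa.
C4 (derived state 'present') is unique to Species M (autapomorphy; uninformative for grouping).
Most parsimonious ingroup topology: ((Species M,Species H),(Species T,Species A)).
Species A and Species T form a cherry on this tree, so they are sister taxa.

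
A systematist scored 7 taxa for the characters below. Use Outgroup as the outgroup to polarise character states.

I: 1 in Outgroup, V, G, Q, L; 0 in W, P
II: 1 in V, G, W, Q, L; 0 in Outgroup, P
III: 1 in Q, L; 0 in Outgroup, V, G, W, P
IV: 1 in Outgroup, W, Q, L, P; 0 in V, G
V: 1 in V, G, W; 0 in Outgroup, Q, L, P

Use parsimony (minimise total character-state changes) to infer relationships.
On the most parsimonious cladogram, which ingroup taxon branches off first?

P

Character polarity is set by the outgroup: the derived state is whichever differs from the outgroup's state, so for I, IV the derived state is '0', and for the remaining characters it is '1'.
I (state '0') occurs in P and W but conflicts with the nesting implied by the other characters — most parsimoniously interpreted as homoplasy.
Only G, L, Q, V, and W show the derived state '1' for II, supporting them as a clade.
Only L and Q show the derived state '1' for III, supporting them as a clade.
IV: derived state '0' in G and V only — synapomorphy for {G, V}.
Only G, V, and W show the derived state '1' for V, supporting them as a clade.
Most parsimonious ingroup topology: ((((V,G),W),(Q,L)),P).
P is sister to the clade containing all other ingroup taxa, so it is the earliest-diverging (most basal) ingroup lineage.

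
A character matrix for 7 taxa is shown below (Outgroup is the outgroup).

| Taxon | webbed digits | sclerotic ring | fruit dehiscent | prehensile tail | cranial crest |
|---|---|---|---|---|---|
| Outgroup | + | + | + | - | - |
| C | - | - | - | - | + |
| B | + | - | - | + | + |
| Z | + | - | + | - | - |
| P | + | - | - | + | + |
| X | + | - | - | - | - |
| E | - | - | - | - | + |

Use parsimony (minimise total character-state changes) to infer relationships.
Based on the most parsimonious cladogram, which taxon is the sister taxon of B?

Character polarity is set by the outgroup: the derived state is whichever differs from the outgroup's state, so for webbed digits, sclerotic ring, fruit dehiscent the derived state is '-', and for the remaining characters it is '+'.
webbed digits (derived state '-') is shared by C and E — a synapomorphy uniting that clade.
All ingroup taxa share the derived state '-' for sclerotic ring; it defines the ingroup but does not resolve relationships within it.
fruit dehiscent (derived state '-') is shared by B, C, E, P, and X — a synapomorphy uniting that clade.
Only B and P show the derived state '+' for prehensile tail, supporting them as a clade.
cranial crest (derived state '+') is shared by B, C, E, and P — a synapomorphy uniting that clade.
Most parsimonious ingroup topology: ((((C,E),(B,P)),X),Z).
B and P form a cherry on this tree, so they are sister taxa.

P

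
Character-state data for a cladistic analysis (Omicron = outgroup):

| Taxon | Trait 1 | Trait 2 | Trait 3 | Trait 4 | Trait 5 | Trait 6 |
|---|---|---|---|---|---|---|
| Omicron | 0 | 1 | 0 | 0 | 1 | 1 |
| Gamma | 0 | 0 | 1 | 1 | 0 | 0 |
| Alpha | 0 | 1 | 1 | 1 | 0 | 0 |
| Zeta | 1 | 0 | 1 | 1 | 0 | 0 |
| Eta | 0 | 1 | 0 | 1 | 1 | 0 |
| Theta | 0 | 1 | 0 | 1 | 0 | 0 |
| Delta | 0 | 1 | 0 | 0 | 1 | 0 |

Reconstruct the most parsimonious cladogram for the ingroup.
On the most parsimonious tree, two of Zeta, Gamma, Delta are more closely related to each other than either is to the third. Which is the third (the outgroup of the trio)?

Character polarity is set by the outgroup: the derived state is whichever differs from the outgroup's state, so for Trait 2, Trait 5, Trait 6 the derived state is '0', and for the remaining characters it is '1'.
Trait 1: derived state '1' in Zeta only — an autapomorphy, so it tells us nothing about relationships among taxa.
Trait 2 (derived state '0') is shared by Gamma and Zeta — a synapomorphy uniting that clade.
Trait 3: derived state '1' in Alpha, Gamma, and Zeta only — synapomorphy for {Alpha, Gamma, Zeta}.
Trait 4 (derived state '1') is shared by Alpha, Eta, Gamma, Theta, and Zeta — a synapomorphy uniting that clade.
Trait 5 (derived state '0') is shared by Alpha, Gamma, Theta, and Zeta — a synapomorphy uniting that clade.
Trait 6 (derived state '0') is shared by all ingroup taxa — unites the whole ingroup.
Most parsimonious ingroup topology: (((((Gamma,Zeta),Alpha),Theta),Eta),Delta).
Gamma and Zeta share a more recent common ancestor with each other than either does with Delta, so Delta is the least closely related of the three.

Delta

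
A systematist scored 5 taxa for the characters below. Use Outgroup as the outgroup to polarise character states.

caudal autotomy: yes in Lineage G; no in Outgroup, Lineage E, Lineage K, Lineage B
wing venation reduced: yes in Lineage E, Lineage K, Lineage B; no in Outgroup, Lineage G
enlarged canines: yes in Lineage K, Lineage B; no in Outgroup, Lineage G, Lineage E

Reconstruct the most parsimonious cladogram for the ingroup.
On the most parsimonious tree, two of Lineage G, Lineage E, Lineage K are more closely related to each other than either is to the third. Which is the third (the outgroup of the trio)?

The outgroup has state 'no' for every character, so 'yes' is the derived state throughout.
caudal autotomy (derived state 'yes') is unique to Lineage G (autapomorphy; uninformative for grouping).
Only Lineage B, Lineage E, and Lineage K show the derived state 'yes' for wing venation reduced, supporting them as a clade.
Only Lineage B and Lineage K show the derived state 'yes' for enlarged canines, supporting them as a clade.
Most parsimonious ingroup topology: (Lineage G,(Lineage E,(Lineage K,Lineage B))).
Lineage E and Lineage K share a more recent common ancestor with each other than either does with Lineage G, so Lineage G is the least closely related of the three.

Lineage G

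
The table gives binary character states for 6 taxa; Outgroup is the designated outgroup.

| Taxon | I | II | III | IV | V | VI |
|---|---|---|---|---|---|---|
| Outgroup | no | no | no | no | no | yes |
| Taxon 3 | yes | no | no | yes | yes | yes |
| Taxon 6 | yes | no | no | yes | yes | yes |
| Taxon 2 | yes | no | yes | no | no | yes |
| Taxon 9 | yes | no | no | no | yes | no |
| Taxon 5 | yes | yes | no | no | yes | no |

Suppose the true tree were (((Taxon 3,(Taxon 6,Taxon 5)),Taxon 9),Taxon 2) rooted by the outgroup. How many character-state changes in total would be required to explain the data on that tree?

8

Map each character onto (((Taxon 3,(Taxon 6,Taxon 5)),Taxon 9),Taxon 2) (rooted by Outgroup) and count the minimum state changes it requires (Fitch parsimony):
I: 1; II: 1; III: 1; IV: 2; V: 1; VI: 2.
Total tree length = 8.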